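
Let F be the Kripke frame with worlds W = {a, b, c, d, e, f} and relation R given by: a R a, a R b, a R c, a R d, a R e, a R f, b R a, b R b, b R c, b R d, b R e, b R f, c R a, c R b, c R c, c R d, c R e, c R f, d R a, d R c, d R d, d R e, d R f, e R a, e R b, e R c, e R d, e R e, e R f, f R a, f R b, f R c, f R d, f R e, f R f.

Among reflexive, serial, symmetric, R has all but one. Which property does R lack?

Reflexive: yes — every world is R-related to itself.
Serial: yes — every world has a successor (e.g. a R a).
Symmetric: no — b R d but not d R b.
Only symmetric fails.

symmetric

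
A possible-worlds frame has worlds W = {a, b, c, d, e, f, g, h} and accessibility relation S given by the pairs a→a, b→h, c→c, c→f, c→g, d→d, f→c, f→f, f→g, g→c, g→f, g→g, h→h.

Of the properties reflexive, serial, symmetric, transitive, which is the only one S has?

transitive

Reflexive: no — b is not related to itself.
Serial: no — e has no S-successor.
Symmetric: no — b S h but not h S b.
Transitive: yes — every two-step S-path is closed by a direct edge.
Only transitive holds.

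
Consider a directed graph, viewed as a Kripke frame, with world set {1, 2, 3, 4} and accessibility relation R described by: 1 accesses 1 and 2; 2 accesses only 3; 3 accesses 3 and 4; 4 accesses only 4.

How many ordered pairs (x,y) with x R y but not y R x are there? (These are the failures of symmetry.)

Enumerating: (1,2), (2,3), (3,4).

3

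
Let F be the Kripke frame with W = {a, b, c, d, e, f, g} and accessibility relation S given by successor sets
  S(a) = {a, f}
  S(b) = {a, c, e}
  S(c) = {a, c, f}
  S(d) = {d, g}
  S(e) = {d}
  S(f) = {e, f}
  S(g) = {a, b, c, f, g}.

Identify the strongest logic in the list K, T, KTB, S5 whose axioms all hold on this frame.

Reflexive (axiom T): no — b is not related to itself.
Symmetric (axiom B): no — a S f but not f S a.
Euclidean (axiom 5): no — b S a and b S c, but not a S c.
So F validates K; T would additionally require S to be reflexive. The strongest is K.

K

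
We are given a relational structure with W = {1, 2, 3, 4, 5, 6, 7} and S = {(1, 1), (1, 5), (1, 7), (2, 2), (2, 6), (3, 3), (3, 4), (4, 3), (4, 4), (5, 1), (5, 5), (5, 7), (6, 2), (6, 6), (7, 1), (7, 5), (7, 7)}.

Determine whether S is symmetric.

Symmetric: yes — every pair in S has its reverse in S.

Yes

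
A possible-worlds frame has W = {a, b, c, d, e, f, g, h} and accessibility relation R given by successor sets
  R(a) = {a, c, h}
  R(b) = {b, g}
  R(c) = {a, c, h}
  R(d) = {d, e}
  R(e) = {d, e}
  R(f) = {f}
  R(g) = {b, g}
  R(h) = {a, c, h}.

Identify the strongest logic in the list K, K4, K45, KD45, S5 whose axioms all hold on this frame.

S5

Transitive (axiom 4): yes — every two-step R-path is closed by a direct edge.
Euclidean (axiom 5): yes — any two successors of a common world are R-related.
Serial (axiom D): yes — every world has a successor (e.g. a R a).
Reflexive (axiom T): yes — every world is R-related to itself.
So F validates K, K4, K45, KD45, S5. The strongest is S5.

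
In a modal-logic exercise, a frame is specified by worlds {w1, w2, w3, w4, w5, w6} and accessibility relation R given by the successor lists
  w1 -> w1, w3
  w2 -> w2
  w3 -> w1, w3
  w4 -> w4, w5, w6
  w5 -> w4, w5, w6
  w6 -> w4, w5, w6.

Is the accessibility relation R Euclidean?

Euclidean: yes — any two successors of a common world are R-related.

Yes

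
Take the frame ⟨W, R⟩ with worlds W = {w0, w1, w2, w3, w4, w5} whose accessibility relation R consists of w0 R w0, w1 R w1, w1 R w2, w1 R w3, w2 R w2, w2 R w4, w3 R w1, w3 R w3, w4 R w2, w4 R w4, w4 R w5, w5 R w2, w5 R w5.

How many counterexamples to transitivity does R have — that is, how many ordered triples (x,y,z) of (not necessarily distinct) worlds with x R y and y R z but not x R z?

Enumerating: (w1,w2,w4), (w2,w4,w5), (w3,w1,w2), (w5,w2,w4).

4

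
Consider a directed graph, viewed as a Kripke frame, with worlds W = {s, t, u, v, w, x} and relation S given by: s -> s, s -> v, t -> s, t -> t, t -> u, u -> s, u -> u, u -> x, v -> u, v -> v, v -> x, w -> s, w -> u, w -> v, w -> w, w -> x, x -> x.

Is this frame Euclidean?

No

Euclidean: no — t S s and t S u, but not s S u.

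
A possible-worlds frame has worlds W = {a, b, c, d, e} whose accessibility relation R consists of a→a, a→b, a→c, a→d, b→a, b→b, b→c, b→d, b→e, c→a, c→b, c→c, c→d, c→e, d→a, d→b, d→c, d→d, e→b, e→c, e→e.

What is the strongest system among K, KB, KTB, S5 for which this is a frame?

Symmetric (axiom B): yes — every pair in R has its reverse in R.
Reflexive (axiom T): yes — every world is R-related to itself.
Euclidean (axiom 5): no — b R a and b R e, but not a R e.
So F validates K, KB, KTB; S5 would additionally require R to be Euclidean. The strongest is KTB.

KTB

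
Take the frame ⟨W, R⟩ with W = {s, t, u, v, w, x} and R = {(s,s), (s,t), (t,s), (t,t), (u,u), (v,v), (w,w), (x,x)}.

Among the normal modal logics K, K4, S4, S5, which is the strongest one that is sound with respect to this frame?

S5

Transitive (axiom 4): yes — every two-step R-path is closed by a direct edge.
Reflexive (axiom T): yes — every world is R-related to itself.
Euclidean (axiom 5): yes — any two successors of a common world are R-related.
So F validates K, K4, S4, S5. The strongest is S5.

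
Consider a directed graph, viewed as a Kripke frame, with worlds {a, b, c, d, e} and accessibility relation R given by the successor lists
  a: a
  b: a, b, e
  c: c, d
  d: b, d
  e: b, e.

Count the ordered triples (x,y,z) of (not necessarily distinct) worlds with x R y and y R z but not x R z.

4

Enumerating: (c,d,b), (d,b,a), (d,b,e), (e,b,a).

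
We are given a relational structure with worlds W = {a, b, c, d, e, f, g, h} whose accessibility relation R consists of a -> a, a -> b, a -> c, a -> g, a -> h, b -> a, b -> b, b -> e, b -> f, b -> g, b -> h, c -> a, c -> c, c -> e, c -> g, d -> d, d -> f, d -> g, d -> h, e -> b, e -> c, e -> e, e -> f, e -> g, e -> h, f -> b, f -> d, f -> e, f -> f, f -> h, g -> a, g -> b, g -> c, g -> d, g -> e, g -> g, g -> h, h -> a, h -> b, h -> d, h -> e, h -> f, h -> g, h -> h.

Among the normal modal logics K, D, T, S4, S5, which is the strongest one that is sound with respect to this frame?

T

Serial (axiom D): yes — every world has a successor (e.g. a R a).
Reflexive (axiom T): yes — every world is R-related to itself.
Transitive (axiom 4): no — a R b and b R e, but not a R e.
Euclidean (axiom 5): no — a R b and a R c, but not b R c.
So F validates K, D, T; S4 would additionally require R to be transitive. The strongest is T.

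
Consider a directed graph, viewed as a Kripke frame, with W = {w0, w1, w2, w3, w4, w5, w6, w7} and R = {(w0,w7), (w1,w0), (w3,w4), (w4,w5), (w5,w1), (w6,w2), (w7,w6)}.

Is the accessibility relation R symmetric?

Symmetric: no — w0 R w7 but not w7 R w0.

No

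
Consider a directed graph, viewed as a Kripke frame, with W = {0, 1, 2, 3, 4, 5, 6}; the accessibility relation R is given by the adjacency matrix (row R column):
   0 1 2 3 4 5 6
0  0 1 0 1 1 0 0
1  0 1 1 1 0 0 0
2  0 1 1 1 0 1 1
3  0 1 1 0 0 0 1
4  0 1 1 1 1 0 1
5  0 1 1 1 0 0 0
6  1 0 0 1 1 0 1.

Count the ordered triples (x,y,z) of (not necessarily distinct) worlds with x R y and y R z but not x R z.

26

Enumerating: (0,1,2), (0,3,2), (0,3,6), (0,4,2), (0,4,6), (1,2,5), (1,2,6), (1,3,6), (2,6,0), (2,6,4), (3,1,3), (3,2,3), … and 14 more.
Total: 26.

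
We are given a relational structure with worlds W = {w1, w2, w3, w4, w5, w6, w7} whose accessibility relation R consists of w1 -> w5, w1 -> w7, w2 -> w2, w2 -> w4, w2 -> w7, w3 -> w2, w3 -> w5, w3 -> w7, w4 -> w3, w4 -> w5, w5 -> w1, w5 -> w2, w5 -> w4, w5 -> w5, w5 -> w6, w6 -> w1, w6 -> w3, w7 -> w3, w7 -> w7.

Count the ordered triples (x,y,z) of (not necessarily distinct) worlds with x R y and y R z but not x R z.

30

Enumerating: (w1,w5,w1), (w1,w5,w2), (w1,w5,w4), (w1,w5,w6), (w1,w7,w3), (w2,w4,w3), (w2,w4,w5), (w2,w7,w3), (w3,w2,w4), (w3,w5,w1), (w3,w5,w4), (w3,w5,w6), … and 18 more.
Total: 30.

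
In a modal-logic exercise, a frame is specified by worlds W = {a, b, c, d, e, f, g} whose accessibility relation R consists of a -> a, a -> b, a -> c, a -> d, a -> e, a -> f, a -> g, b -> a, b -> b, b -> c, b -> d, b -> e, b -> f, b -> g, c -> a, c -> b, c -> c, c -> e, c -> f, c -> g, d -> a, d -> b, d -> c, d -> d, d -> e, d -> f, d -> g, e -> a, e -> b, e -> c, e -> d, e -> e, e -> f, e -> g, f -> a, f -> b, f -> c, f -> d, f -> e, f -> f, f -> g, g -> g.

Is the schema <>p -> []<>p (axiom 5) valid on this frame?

No

Axiom 5 corresponds to the accessibility relation being Euclidean.
Euclidean: no — a R c and a R d, but not c R d.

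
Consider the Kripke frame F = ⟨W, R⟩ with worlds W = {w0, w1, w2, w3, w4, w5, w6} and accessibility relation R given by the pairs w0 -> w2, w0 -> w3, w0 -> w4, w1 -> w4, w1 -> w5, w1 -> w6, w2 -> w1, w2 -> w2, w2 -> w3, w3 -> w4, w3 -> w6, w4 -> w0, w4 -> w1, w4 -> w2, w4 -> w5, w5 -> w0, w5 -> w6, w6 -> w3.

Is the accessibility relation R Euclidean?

Euclidean: no — w0 R w2 and w0 R w4, but not w2 R w4.

No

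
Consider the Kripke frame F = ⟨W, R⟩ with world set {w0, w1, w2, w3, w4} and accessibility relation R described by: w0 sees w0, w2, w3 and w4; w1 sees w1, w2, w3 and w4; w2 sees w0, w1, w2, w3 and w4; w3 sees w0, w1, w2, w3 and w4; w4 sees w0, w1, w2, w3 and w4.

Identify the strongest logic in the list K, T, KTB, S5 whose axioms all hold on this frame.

Reflexive (axiom T): yes — every world is R-related to itself.
Symmetric (axiom B): yes — every pair in R has its reverse in R.
Euclidean (axiom 5): no — w2 R w0 and w2 R w1, but not w0 R w1.
So F validates K, T, KTB; S5 would additionally require R to be Euclidean. The strongest is KTB.

KTB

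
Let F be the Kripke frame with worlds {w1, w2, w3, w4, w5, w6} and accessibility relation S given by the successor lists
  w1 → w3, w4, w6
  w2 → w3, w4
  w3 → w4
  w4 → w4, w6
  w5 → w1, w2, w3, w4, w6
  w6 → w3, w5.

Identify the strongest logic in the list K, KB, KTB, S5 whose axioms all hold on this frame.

Symmetric (axiom B): no — w1 S w3 but not w3 S w1.
Reflexive (axiom T): no — w1 is not related to itself.
Euclidean (axiom 5): no — w1 S w3 and w1 S w6, but not w3 S w6.
So F validates K; KB would additionally require S to be symmetric. The strongest is K.

K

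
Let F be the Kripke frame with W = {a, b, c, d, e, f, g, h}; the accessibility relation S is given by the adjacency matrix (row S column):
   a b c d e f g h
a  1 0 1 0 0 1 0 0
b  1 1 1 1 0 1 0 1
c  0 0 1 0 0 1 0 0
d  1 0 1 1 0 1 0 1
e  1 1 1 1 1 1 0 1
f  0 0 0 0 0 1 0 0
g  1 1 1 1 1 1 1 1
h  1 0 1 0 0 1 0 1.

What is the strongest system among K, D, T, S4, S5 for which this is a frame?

Serial (axiom D): yes — every world has a successor (e.g. a S a).
Reflexive (axiom T): yes — every world is S-related to itself.
Transitive (axiom 4): yes — every two-step S-path is closed by a direct edge.
Euclidean (axiom 5): no — a S f and a S c, but not f S c.
So F validates K, D, T, S4; S5 would additionally require S to be Euclidean. The strongest is S4.

S4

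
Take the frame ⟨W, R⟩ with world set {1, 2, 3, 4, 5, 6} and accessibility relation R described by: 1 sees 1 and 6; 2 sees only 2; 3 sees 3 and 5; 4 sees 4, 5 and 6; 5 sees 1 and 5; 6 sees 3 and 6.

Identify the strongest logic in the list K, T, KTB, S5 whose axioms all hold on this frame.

T

Reflexive (axiom T): yes — every world is R-related to itself.
Symmetric (axiom B): no — 1 R 6 but not 6 R 1.
Euclidean (axiom 5): no — 4 R 5 and 4 R 6, but not 5 R 6.
So F validates K, T; KTB would additionally require R to be symmetric. The strongest is T.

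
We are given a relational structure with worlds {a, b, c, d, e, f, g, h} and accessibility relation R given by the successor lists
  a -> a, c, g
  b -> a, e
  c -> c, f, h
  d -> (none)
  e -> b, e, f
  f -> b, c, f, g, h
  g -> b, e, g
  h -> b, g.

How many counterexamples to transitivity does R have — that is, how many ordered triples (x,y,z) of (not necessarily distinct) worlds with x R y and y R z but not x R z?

24

Enumerating: (a,c,f), (a,c,h), (a,g,b), (a,g,e), (b,a,c), (b,a,g), (b,e,b), (b,e,f), (c,f,b), (c,f,g), (c,h,b), (c,h,g), … and 12 more.
Total: 24.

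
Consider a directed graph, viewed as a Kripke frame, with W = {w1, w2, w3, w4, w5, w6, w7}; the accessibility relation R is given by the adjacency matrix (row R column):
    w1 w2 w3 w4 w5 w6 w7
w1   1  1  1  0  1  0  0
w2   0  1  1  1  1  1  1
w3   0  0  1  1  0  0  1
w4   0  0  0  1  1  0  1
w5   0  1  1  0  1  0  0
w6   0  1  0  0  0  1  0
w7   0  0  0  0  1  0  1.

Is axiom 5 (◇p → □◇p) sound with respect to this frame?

No

Axiom 5 corresponds to the accessibility relation being Euclidean.
Euclidean: no — w1 R w3 and w1 R w2, but not w3 R w2.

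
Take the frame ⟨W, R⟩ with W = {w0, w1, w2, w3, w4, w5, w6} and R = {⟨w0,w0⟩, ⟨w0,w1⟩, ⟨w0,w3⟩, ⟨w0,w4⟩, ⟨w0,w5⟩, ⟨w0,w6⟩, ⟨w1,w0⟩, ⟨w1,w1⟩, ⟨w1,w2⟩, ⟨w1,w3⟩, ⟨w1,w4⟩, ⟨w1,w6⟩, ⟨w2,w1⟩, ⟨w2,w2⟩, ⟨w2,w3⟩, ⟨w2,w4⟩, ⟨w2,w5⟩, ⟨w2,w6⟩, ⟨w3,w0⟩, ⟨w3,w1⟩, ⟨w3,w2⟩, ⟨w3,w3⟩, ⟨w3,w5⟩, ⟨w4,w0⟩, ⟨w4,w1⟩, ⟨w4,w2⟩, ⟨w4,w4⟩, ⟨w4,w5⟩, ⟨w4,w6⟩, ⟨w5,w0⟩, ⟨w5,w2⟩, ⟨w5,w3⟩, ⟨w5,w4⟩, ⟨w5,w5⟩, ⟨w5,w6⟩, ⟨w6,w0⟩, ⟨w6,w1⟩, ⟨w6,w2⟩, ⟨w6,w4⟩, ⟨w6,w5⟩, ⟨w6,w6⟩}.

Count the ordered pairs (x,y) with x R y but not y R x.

0

R is symmetric; there are no such tuples.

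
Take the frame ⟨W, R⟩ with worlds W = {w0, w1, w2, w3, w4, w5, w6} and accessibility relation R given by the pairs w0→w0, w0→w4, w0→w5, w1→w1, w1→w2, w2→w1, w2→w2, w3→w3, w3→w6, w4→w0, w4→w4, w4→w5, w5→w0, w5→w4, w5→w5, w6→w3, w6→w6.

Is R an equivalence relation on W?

Yes

Reflexive: yes — every world is R-related to itself.
Symmetric: yes — every pair in R has its reverse in R.
Transitive: yes — every two-step R-path is closed by a direct edge.
So R is an equivalence relation.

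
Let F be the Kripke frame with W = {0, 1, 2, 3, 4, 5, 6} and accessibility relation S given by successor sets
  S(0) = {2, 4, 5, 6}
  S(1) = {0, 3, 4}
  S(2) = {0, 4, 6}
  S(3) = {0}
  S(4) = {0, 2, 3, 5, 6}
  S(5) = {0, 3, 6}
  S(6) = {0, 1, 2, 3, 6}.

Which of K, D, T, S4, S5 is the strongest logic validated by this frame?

D

Serial (axiom D): yes — every world has a successor (e.g. 0 S 2).
Reflexive (axiom T): no — 0 is not related to itself.
Transitive (axiom 4): no — 0 S 4 and 4 S 3, but not 0 S 3.
Euclidean (axiom 5): no — 0 S 2 and 0 S 5, but not 2 S 5.
So F validates K, D; T would additionally require S to be reflexive. The strongest is D.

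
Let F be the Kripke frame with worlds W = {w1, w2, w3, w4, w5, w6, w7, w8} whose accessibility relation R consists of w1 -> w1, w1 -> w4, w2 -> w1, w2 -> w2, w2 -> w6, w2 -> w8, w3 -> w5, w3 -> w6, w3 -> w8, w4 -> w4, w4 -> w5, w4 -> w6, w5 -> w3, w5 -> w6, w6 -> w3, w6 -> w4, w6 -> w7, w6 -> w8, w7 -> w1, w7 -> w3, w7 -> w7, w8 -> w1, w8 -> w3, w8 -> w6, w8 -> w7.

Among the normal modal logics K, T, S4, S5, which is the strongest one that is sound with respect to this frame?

K

Reflexive (axiom T): no — w3 is not related to itself.
Transitive (axiom 4): no — w1 R w4 and w4 R w5, but not w1 R w5.
Euclidean (axiom 5): no — w2 R w1 and w2 R w6, but not w1 R w6.
So F validates K; T would additionally require R to be reflexive. The strongest is K.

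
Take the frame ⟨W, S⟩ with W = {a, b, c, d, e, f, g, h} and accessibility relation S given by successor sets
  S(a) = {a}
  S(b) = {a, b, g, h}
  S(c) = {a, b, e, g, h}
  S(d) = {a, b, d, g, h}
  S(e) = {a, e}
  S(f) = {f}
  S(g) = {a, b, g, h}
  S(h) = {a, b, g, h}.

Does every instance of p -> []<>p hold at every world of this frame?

No

By correspondence theory, B is valid on a frame iff S is symmetric.
Symmetric: no — b S a but not a S b.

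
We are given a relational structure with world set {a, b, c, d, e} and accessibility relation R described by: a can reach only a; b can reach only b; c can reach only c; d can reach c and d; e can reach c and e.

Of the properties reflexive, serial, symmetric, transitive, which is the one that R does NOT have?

symmetric

Reflexive: yes — every world is R-related to itself.
Serial: yes — every world has a successor (e.g. a R a).
Symmetric: no — d R c but not c R d.
Transitive: yes — every two-step R-path is closed by a direct edge.
Only symmetric fails.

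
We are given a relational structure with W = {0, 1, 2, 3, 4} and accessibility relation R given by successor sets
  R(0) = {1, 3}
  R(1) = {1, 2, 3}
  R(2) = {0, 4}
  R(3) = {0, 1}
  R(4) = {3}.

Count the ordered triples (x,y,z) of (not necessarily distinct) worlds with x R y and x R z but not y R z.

Enumerating: (0,3,3), (1,2,1), (1,2,2), (1,2,3), (1,3,2), (1,3,3), (2,0,0), (2,0,4), (2,4,0), (2,4,4), (3,0,0), (3,1,0), (4,3,3).

13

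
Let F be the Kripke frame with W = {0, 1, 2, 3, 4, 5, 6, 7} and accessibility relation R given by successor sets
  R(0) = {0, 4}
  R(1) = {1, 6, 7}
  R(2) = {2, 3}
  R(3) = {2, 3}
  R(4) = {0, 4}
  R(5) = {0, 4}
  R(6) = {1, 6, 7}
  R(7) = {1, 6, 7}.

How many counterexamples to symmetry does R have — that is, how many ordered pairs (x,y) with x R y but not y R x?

Enumerating: (5,0), (5,4).

2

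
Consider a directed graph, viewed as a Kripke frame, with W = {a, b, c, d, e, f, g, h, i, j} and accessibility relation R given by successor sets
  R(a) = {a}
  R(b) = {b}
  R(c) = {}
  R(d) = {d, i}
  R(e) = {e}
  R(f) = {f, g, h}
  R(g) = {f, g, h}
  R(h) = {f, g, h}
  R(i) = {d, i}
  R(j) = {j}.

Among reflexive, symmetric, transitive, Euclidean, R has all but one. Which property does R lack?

reflexive

Reflexive: no — c is not related to itself.
Symmetric: yes — every pair in R has its reverse in R.
Transitive: yes — every two-step R-path is closed by a direct edge.
Euclidean: yes — any two successors of a common world are R-related.
Only reflexive fails.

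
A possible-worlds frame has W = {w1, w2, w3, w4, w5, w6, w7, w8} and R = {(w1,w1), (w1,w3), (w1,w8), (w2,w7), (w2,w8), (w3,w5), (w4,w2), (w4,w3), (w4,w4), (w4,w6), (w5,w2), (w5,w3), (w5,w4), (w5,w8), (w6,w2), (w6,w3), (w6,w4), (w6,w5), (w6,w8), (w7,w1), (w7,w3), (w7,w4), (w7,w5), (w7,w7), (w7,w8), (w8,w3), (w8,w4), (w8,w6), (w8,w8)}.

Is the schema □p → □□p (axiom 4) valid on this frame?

No

By correspondence theory, 4 is valid on a frame iff R is transitive.
Transitive: no — w1 R w3 and w3 R w5, but not w1 R w5.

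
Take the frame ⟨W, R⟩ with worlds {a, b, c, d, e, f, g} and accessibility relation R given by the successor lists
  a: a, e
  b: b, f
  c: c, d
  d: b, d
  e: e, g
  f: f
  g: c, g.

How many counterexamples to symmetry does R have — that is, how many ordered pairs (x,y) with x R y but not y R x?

6

Enumerating: (a,e), (b,f), (c,d), (d,b), (e,g), (g,c).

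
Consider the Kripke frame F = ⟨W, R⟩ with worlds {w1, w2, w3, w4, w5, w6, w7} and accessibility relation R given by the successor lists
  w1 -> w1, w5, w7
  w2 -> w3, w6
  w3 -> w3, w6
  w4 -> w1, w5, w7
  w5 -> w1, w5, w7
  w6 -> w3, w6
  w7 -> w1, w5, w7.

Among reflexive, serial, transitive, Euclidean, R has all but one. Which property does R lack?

Reflexive: no — w2 is not related to itself.
Serial: yes — every world has a successor (e.g. w1 R w1).
Transitive: yes — every two-step R-path is closed by a direct edge.
Euclidean: yes — any two successors of a common world are R-related.
Only reflexive fails.

reflexive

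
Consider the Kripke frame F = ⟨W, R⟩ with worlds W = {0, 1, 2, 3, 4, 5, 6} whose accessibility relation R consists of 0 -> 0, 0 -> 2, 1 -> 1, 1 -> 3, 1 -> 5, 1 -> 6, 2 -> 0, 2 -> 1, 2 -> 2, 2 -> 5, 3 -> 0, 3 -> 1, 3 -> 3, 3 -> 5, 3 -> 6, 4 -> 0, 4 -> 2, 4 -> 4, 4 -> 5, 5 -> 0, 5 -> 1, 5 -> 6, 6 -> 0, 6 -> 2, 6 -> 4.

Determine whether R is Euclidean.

No

Euclidean: no — 1 R 5 and 1 R 3, but not 5 R 3.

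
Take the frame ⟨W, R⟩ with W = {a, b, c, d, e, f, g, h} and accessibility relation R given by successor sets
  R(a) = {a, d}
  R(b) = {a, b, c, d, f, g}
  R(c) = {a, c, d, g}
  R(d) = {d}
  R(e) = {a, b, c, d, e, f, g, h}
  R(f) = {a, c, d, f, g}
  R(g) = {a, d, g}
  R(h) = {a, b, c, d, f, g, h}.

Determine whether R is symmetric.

No

Symmetric: no — a R d but not d R a.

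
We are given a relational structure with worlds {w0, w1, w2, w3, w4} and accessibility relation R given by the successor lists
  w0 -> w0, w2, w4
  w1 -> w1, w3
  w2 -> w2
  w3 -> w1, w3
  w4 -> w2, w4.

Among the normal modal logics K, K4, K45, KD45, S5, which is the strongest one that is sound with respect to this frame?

K4

Transitive (axiom 4): yes — every two-step R-path is closed by a direct edge.
Euclidean (axiom 5): no — w0 R w2 and w0 R w4, but not w2 R w4.
Serial (axiom D): yes — every world has a successor (e.g. w0 R w0).
Reflexive (axiom T): yes — every world is R-related to itself.
So F validates K, K4; K45 would additionally require R to be Euclidean. The strongest is K4.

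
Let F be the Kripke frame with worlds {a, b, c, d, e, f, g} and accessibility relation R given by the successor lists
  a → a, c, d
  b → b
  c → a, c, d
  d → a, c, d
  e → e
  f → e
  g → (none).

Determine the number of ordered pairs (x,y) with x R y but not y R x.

Enumerating: (f,e).

1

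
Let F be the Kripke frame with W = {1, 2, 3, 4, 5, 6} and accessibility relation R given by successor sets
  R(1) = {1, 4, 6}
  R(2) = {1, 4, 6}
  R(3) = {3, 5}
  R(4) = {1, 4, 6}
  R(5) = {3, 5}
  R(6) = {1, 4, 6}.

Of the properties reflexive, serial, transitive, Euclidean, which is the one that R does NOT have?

reflexive

Reflexive: no — 2 is not related to itself.
Serial: yes — every world has a successor (e.g. 1 R 1).
Transitive: yes — every two-step R-path is closed by a direct edge.
Euclidean: yes — any two successors of a common world are R-related.
Only reflexive fails.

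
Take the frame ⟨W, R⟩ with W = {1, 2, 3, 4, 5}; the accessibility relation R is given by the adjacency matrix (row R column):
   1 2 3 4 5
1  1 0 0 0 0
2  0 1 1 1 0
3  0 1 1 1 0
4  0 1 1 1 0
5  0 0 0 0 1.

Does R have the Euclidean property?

Euclidean: yes — any two successors of a common world are R-related.

Yes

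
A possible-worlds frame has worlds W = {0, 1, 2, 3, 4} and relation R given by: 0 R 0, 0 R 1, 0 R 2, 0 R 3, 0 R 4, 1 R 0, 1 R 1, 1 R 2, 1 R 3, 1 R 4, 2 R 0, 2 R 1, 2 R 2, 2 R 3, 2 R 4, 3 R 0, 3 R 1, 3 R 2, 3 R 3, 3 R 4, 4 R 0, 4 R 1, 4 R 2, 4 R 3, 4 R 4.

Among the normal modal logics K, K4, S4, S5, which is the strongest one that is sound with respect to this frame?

S5

Transitive (axiom 4): yes — every two-step R-path is closed by a direct edge.
Reflexive (axiom T): yes — every world is R-related to itself.
Euclidean (axiom 5): yes — any two successors of a common world are R-related.
So F validates K, K4, S4, S5. The strongest is S5.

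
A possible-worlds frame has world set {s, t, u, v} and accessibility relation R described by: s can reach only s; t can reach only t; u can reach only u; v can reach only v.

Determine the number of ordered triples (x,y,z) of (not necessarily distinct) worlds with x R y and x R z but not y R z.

0

R is Euclidean; there are no such tuples.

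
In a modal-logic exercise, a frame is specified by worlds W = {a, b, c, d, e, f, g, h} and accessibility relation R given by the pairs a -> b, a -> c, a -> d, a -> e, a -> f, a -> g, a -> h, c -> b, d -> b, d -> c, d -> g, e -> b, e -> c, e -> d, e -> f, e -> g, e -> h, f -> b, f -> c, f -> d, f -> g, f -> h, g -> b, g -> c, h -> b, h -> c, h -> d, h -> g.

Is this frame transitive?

Transitive: yes — every two-step R-path is closed by a direct edge.

Yes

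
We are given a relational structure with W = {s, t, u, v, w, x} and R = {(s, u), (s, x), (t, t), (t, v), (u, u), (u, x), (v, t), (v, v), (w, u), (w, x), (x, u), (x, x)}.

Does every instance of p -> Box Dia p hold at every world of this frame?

The schema B characterises exactly the symmetric frames.
Symmetric: no — s R u but not u R s.

No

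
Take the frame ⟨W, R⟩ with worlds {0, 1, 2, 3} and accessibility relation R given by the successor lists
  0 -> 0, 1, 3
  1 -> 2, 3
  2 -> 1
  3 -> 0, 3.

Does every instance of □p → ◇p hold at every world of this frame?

The schema D characterises exactly the serial frames.
Serial: yes — every world has a successor (e.g. 0 R 0).

Yes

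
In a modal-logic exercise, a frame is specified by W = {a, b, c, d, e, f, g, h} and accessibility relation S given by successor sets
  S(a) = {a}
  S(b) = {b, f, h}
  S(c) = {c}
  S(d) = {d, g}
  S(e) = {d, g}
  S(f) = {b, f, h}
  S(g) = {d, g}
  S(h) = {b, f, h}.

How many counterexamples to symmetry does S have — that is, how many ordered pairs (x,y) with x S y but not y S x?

2

Enumerating: (e,d), (e,g).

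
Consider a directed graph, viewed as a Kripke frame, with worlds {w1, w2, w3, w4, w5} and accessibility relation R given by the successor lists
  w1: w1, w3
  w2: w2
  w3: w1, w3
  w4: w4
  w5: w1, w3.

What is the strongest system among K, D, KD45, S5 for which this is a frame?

Serial (axiom D): yes — every world has a successor (e.g. w1 R w1).
Euclidean (axiom 5): yes — any two successors of a common world are R-related.
Transitive (axiom 4): yes — every two-step R-path is closed by a direct edge.
Reflexive (axiom T): no — w5 is not related to itself.
So F validates K, D, KD45; S5 would additionally require R to be reflexive. The strongest is KD45.

KD45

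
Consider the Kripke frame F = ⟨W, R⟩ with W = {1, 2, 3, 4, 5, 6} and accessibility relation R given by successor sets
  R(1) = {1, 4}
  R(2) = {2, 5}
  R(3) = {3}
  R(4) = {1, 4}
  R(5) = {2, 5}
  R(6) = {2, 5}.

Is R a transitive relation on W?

Yes

Transitive: yes — every two-step R-path is closed by a direct edge.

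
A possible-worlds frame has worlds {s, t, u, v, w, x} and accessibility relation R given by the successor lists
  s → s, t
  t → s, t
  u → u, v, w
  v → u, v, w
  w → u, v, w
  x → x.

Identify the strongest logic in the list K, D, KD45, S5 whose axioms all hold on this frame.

Serial (axiom D): yes — every world has a successor (e.g. s R s).
Euclidean (axiom 5): yes — any two successors of a common world are R-related.
Transitive (axiom 4): yes — every two-step R-path is closed by a direct edge.
Reflexive (axiom T): yes — every world is R-related to itself.
So F validates K, D, KD45, S5. The strongest is S5.

S5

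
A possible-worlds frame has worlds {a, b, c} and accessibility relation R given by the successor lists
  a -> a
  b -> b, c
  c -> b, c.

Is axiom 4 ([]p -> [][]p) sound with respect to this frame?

Yes

By correspondence theory, 4 is valid on a frame iff R is transitive.
Transitive: yes — every two-step R-path is closed by a direct edge.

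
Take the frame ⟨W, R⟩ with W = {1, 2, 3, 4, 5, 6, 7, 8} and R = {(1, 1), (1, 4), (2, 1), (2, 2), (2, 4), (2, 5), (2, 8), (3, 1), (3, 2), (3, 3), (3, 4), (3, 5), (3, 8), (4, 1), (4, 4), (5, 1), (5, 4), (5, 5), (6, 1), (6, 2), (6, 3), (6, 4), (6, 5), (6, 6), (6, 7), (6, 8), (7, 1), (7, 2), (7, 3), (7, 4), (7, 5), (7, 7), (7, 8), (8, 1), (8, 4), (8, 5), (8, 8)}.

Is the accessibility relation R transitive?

Yes

Transitive: yes — every two-step R-path is closed by a direct edge.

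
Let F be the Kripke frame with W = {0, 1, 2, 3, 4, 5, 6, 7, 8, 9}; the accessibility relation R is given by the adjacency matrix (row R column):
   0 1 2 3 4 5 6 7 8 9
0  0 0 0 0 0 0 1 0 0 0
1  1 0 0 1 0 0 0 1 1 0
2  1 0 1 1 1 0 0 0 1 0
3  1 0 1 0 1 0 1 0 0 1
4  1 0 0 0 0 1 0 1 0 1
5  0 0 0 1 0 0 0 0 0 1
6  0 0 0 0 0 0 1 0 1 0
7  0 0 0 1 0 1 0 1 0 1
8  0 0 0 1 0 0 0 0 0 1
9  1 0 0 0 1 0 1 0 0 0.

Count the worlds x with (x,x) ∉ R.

Enumerating: 0, 1, 3, 4, 5, 8, 9.

7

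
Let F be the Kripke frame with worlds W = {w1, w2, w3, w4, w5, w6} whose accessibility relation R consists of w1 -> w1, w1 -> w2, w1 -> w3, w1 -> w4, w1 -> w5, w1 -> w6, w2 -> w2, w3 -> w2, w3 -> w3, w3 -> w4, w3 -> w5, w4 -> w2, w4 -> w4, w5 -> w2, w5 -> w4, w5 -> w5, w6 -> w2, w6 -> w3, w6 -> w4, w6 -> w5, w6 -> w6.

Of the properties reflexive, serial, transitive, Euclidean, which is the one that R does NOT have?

Euclidean

Reflexive: yes — every world is R-related to itself.
Serial: yes — every world has a successor (e.g. w1 R w1).
Transitive: yes — every two-step R-path is closed by a direct edge.
Euclidean: no — w1 R w2 and w1 R w3, but not w2 R w3.
Only Euclidean fails.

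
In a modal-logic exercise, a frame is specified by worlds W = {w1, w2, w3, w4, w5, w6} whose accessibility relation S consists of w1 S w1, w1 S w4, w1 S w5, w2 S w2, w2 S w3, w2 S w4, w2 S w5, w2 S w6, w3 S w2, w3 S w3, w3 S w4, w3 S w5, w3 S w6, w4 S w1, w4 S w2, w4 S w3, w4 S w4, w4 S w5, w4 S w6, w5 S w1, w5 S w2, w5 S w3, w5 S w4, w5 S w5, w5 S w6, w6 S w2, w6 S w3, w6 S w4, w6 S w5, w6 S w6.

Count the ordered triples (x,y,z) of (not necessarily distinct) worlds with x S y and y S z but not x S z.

Enumerating: (w1,w4,w2), (w1,w4,w3), (w1,w4,w6), (w1,w5,w2), (w1,w5,w3), (w1,w5,w6), (w2,w4,w1), (w2,w5,w1), (w3,w4,w1), (w3,w5,w1), (w6,w4,w1), (w6,w5,w1).

12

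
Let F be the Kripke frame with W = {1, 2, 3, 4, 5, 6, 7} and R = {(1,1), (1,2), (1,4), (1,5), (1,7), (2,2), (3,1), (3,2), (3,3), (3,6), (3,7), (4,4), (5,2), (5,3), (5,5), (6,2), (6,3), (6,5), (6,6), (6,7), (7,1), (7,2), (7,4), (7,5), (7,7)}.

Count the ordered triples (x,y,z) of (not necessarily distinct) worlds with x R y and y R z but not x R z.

Enumerating: (1,5,3), (3,1,4), (3,1,5), (3,6,5), (3,7,4), (3,7,5), (5,3,1), (5,3,6), (5,3,7), (6,3,1), (6,7,1), (6,7,4), (7,5,3).

13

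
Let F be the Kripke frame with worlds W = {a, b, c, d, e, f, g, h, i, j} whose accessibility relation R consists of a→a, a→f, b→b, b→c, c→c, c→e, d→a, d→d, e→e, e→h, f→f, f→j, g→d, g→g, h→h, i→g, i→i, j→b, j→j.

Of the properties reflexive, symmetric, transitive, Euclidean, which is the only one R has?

Reflexive: yes — every world is R-related to itself.
Symmetric: no — a R f but not f R a.
Transitive: no — a R f and f R j, but not a R j.
Euclidean: no — a R f and a R a, but not f R a.
Only reflexive holds.

reflexive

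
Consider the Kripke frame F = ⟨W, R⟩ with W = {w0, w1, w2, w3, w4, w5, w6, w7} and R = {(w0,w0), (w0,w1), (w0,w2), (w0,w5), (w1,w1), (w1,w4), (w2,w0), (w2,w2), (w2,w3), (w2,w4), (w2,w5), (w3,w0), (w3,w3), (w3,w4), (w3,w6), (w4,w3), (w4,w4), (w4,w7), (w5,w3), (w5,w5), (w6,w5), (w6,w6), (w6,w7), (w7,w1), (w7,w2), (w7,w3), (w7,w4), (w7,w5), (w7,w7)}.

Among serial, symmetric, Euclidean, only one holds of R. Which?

Serial: yes — every world has a successor (e.g. w0 R w0).
Symmetric: no — w0 R w1 but not w1 R w0.
Euclidean: no — w0 R w1 and w0 R w2, but not w1 R w2.
Only serial holds.

serial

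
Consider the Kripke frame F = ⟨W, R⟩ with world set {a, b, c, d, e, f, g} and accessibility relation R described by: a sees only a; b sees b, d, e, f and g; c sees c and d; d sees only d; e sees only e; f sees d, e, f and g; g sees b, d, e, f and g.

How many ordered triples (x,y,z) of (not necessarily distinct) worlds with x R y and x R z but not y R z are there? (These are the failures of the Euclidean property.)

Enumerating: (b,d,b), (b,d,e), (b,d,f), (b,d,g), (b,e,b), (b,e,d), (b,e,f), (b,e,g), (b,f,b), (c,d,c), (f,d,e), (f,d,f), … and 13 more.
Total: 25.

25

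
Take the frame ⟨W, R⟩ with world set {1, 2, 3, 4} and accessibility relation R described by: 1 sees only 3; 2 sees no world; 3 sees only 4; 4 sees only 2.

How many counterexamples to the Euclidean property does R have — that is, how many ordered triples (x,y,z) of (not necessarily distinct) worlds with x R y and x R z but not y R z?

3

Enumerating: (1,3,3), (3,4,4), (4,2,2).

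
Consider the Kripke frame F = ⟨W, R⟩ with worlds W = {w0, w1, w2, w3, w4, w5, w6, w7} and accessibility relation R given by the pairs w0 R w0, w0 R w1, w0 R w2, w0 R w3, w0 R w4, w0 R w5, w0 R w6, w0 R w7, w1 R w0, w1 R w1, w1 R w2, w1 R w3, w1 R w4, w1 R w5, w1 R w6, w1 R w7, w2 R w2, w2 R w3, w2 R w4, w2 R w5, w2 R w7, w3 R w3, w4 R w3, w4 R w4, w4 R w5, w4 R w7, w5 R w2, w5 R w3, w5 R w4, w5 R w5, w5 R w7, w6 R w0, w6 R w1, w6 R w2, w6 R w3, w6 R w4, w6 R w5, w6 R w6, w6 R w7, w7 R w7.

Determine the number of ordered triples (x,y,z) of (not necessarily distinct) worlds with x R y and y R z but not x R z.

Enumerating: (w4,w5,w2).

1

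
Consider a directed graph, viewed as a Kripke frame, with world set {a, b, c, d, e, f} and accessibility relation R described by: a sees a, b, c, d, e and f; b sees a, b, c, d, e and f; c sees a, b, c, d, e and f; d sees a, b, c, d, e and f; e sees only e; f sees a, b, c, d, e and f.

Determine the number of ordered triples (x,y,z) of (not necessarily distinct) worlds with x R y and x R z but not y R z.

Enumerating: (a,e,a), (a,e,b), (a,e,c), (a,e,d), (a,e,f), (b,e,a), (b,e,b), (b,e,c), (b,e,d), (b,e,f), (c,e,a), (c,e,b), … and 13 more.
Total: 25.

25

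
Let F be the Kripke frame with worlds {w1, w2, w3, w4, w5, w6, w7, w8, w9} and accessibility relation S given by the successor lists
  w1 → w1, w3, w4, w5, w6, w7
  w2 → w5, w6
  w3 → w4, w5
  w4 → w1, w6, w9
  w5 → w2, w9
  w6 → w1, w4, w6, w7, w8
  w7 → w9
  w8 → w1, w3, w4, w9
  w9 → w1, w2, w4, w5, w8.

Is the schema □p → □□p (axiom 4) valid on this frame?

No

By correspondence theory, 4 is valid on a frame iff S is transitive.
Transitive: no — w1 S w4 and w4 S w9, but not w1 S w9.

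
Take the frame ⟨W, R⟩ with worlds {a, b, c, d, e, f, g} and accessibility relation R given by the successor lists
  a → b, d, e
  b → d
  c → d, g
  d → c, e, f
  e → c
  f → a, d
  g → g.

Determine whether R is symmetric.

No

Symmetric: no — a R b but not b R a.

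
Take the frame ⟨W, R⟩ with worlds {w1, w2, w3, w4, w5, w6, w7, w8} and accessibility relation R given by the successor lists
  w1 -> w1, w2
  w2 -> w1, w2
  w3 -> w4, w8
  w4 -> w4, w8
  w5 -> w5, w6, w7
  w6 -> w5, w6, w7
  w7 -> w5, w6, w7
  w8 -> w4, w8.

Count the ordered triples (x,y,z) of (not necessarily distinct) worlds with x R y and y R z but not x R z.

R is transitive; there are no such tuples.

0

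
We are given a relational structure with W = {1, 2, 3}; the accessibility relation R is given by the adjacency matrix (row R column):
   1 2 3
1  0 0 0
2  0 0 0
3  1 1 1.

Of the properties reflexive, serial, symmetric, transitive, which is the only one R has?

Reflexive: no — 1 is not related to itself.
Serial: no — 1 has no R-successor.
Symmetric: no — 3 R 1 but not 1 R 3.
Transitive: yes — every two-step R-path is closed by a direct edge.
Only transitive holds.

transitive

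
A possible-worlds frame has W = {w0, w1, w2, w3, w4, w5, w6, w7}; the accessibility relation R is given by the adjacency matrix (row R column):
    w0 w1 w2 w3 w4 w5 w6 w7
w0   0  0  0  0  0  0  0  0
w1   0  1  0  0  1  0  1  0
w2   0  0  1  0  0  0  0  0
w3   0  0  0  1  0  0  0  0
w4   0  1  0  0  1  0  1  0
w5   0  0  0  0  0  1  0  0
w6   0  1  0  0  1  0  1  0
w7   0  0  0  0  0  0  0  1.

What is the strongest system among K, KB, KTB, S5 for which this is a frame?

KB

Symmetric (axiom B): yes — every pair in R has its reverse in R.
Reflexive (axiom T): no — w0 is not related to itself.
Euclidean (axiom 5): yes — any two successors of a common world are R-related.
So F validates K, KB; KTB would additionally require R to be reflexive. The strongest is KB.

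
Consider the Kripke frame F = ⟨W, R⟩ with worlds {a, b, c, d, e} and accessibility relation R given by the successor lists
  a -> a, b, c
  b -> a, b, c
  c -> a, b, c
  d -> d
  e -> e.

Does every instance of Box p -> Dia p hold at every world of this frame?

Axiom D corresponds to the accessibility relation being serial.
Serial: yes — every world has a successor (e.g. a R a).

Yes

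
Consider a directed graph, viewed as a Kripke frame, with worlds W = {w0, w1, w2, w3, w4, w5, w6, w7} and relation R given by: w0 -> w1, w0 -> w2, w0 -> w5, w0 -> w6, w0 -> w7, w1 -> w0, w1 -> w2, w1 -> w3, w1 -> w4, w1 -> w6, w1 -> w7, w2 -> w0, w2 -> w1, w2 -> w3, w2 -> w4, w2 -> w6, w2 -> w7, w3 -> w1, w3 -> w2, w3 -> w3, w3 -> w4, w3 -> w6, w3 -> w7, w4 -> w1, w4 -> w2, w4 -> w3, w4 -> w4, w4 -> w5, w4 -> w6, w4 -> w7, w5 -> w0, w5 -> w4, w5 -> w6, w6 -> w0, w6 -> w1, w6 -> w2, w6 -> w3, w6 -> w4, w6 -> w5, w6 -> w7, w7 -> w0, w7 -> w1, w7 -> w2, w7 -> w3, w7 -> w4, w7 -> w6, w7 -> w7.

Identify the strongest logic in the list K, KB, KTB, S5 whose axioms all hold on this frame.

KB

Symmetric (axiom B): yes — every pair in R has its reverse in R.
Reflexive (axiom T): no — w0 is not related to itself.
Euclidean (axiom 5): no — w0 R w1 and w0 R w5, but not w1 R w5.
So F validates K, KB; KTB would additionally require R to be reflexive. The strongest is KB.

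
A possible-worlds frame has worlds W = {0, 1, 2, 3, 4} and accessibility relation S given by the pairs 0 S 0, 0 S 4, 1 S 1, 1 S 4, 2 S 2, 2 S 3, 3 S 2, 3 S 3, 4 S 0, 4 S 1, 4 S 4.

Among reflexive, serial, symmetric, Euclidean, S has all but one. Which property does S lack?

Reflexive: yes — every world is S-related to itself.
Serial: yes — every world has a successor (e.g. 0 S 0).
Symmetric: yes — every pair in S has its reverse in S.
Euclidean: no — 4 S 0 and 4 S 1, but not 0 S 1.
Only Euclidean fails.

Euclidean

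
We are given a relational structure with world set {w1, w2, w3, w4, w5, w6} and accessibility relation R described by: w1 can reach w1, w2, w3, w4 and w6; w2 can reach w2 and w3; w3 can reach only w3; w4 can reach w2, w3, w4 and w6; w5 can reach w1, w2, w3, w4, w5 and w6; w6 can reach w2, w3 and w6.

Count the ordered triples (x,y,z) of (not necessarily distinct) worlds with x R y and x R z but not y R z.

Enumerating: (w1,w2,w1), (w1,w2,w4), (w1,w2,w6), (w1,w3,w1), (w1,w3,w2), (w1,w3,w4), (w1,w3,w6), (w1,w4,w1), (w1,w6,w1), (w1,w6,w4), (w2,w3,w2), (w4,w2,w4), … and 23 more.
Total: 35.

35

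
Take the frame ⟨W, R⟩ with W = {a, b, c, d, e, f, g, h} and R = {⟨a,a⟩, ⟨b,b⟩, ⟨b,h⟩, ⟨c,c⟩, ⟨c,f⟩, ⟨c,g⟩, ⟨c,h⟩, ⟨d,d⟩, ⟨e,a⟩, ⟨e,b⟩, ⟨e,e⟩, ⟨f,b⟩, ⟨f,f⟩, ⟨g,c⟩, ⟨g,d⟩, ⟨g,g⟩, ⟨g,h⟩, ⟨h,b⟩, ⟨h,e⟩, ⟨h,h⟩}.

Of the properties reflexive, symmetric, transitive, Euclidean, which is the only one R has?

reflexive

Reflexive: yes — every world is R-related to itself.
Symmetric: no — c R f but not f R c.
Transitive: no — b R h and h R e, but not b R e.
Euclidean: no — c R f and c R g, but not f R g.
Only reflexive holds.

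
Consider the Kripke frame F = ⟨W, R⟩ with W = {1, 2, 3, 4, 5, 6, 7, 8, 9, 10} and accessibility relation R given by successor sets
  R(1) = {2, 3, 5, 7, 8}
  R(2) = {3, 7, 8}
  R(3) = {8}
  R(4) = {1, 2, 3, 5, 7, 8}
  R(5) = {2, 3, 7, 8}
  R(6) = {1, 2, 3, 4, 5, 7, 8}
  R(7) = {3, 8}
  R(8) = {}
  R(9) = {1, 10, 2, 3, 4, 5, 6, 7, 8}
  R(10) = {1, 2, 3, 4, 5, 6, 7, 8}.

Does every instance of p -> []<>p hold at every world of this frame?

No

The schema B characterises exactly the symmetric frames.
Symmetric: no — 1 R 2 but not 2 R 1.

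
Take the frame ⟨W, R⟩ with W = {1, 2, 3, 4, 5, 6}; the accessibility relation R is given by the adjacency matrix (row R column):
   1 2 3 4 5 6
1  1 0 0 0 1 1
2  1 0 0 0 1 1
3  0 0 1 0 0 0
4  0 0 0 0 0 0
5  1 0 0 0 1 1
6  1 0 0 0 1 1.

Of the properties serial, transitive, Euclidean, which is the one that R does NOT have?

Serial: no — 4 has no R-successor.
Transitive: yes — every two-step R-path is closed by a direct edge.
Euclidean: yes — any two successors of a common world are R-related.
Only serial fails.

serial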